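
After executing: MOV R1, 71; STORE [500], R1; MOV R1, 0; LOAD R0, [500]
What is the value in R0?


Register and memory trace:
  MOV R1, 71  → R1 = 71
  STORE [500], R1  → mem[500] = 71
  MOV R1, 0  → R1 = 0
  LOAD R0, [500]  → R0 = mem[500] = 71
Final: R0 = 71

71


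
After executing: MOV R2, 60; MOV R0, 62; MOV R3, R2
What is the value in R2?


Register state trace:
  MOV R2, 60  → R2 = 60
  MOV R0, 62  → R0 = 62
  MOV R3, R2  → R3 = 60
Final: R2 = 60

60


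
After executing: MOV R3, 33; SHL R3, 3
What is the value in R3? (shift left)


Register state trace:
  MOV R3, 33  → R3 = 33
  SHL R3, 3  → R3 = 33 << 3 = 33 * 2^3 = 264
Final: R3 = 264

264


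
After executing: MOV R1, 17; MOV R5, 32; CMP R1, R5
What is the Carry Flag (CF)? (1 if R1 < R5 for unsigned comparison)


Register state trace:
  MOV R1, 17  → R1 = 17
  MOV R5, 32  → R5 = 32
  CMP R1, R5  → unsigned 17 - 32: borrow occurs
  17 < 32, so CF = 1
CF = 1

1


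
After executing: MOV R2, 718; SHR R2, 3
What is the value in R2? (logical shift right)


Register state trace:
  MOV R2, 718  → R2 = 718
  SHR R2, 3  → R2 = 718 >> 3 = 718 // 2^3 = 89
Final: R2 = 89

89


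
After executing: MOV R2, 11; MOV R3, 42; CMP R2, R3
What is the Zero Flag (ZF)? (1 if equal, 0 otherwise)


Register state trace:
  MOV R2, 11  → R2 = 11
  MOV R3, 42  → R3 = 42
  CMP R2, R3  → computes 11 - 42 = -31
  Result is nonzero, so values are not equal
ZF = 0

0


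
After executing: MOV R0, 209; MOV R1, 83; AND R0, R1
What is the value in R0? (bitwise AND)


Register state trace:
  MOV R0, 209  → R0 = 209 (0b11010001)
  MOV R1, 83  → R1 = 83 (0b01010011)
  AND R0, R1  → R0 = 209 AND 83 = 81 (0b01010001)
Final: R0 = 81

81


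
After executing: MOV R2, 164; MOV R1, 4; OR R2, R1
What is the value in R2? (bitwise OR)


Register state trace:
  MOV R2, 164  → R2 = 164 (0b10100100)
  MOV R1, 4  → R1 = 4 (0b00000100)
  OR R2, R1   → R2 = 164 OR 4 = 164 (0b10100100)
Final: R2 = 164

164


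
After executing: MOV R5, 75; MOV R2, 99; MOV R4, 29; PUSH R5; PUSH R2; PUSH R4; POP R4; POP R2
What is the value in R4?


Stack trace (top is rightmost):
  MOV R5, 75  → R5 = 75
  MOV R2, 99  → R2 = 99
  MOV R4, 29  → R4 = 29
  PUSH R5  → stack: [75]
  PUSH R2  → stack: [75, 99]
  PUSH R4  → stack: [75, 99, 29]
  POP R4  → R4 = 29, stack: [75, 99]
  POP R2  → R2 = 99, stack: [75]
Final: R4 = 29

29


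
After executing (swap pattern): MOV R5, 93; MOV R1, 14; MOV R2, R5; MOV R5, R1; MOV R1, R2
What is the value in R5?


Register state trace (swap pattern):
  MOV R5, 93  → R5 = 93
  MOV R1, 14  → R1 = 14
  MOV R2, R5  → R2 = 93  (save R5)
  MOV R5, R1  → R5 = 14  (R5 gets R1's value)
  MOV R1, R2  → R1 = 93  (R1 gets saved value)
Final: R5 = 14

14


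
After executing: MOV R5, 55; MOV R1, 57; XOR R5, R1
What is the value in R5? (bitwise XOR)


Register state trace:
  MOV R5, 55  → R5 = 55 (0b00110111)
  MOV R1, 57  → R1 = 57 (0b00111001)
  XOR R5, R1  → R5 = 55 XOR 57 = 14 (0b00001110)
Final: R5 = 14

14


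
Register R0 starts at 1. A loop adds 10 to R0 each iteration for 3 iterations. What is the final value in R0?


Starting value: R0 = 1
  Iter 1: R0 = 1 + 10 = 11
  Iter 2: R0 = 11 + 10 = 21
  Iter 3: R0 = 21 + 10 = 31
Final: R0 = 31

31


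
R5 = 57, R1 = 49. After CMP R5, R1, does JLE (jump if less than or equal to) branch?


Trace:
  R5 = 57, R1 = 49
  CMP R5, R1  → compares 57 vs 49
  JLE checks: is 57 less than or equal to 49?
  57 > 49, so condition is false
Branch taken: No

No


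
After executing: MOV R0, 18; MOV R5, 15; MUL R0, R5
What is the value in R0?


Register state trace:
  MOV R0, 18  → R0 = 18
  MOV R5, 15  → R5 = 15
  MUL R0, R5  → R0 = 18 * 15 = 270
Final: R0 = 270

270


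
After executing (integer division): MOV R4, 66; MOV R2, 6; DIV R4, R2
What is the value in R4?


Register state trace:
  MOV R4, 66  → R4 = 66
  MOV R2, 6  → R2 = 6
  DIV R4, R2  → R4 = 66 // 6 = 11
Final: R4 = 11

11


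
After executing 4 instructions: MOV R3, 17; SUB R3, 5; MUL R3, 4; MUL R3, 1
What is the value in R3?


Register state trace:
  MOV R3, 17  → R3 = 17
  SUB R3, 5  → R3 = 17 - 5 = 12
  MUL R3, 4  → R3 = 12 * 4 = 48
  MUL R3, 1  → R3 = 48 * 1 = 48
Final: R3 = 48

48


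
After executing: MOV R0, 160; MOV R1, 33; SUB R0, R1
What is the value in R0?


Register state trace:
  MOV R0, 160  → R0 = 160
  MOV R1, 33  → R1 = 33
  SUB R0, R1  → R0 = 160 - 33 = 127
Final: R0 = 127

127


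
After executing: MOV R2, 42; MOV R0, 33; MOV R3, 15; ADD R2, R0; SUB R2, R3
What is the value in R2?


Register state trace:
  MOV R2, 42  → R2 = 42
  MOV R0, 33  → R0 = 33
  MOV R3, 15  → R3 = 15
  ADD R2, R0  → R2 = 42 + 33 = 75
  SUB R2, R3  → R2 = 75 - 15 = 60
Final: R2 = 60

60


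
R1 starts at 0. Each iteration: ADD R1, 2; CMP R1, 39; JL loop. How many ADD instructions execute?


Loop trace (R1 starts at 0, target 39, step 2):
  ADD #1: R1 = 0 + 2 = 2  → 2 < 39, loop
  ADD #2: R1 = 2 + 2 = 4  → 4 < 39, loop
  ADD #3: R1 = 4 + 2 = 6  → 6 < 39, loop
  ADD #4: R1 = 6 + 2 = 8  → 8 < 39, loop
  ADD #5: R1 = 8 + 2 = 10  → 10 < 39, loop
  ADD #6: R1 = 10 + 2 = 12  → 12 < 39, loop
  ADD #7: R1 = 12 + 2 = 14  → 14 < 39, loop
  ADD #8: R1 = 14 + 2 = 16  → 16 < 39, loop
  ADD #9: R1 = 16 + 2 = 18  → 18 < 39, loop
  ADD #10: R1 = 18 + 2 = 20  → 20 < 39, loop
  ADD #11: R1 = 20 + 2 = 22  → 22 < 39, loop
  ADD #12: R1 = 22 + 2 = 24  → 24 < 39, loop
  ADD #13: R1 = 24 + 2 = 26  → 26 < 39, loop
  ADD #14: R1 = 26 + 2 = 28  → 28 < 39, loop
  ADD #15: R1 = 28 + 2 = 30  → 30 < 39, loop
  ADD #16: R1 = 30 + 2 = 32  → 32 < 39, loop
  ADD #17: R1 = 32 + 2 = 34  → 34 < 39, loop
  ADD #18: R1 = 34 + 2 = 36  → 36 < 39, loop
  ADD #19: R1 = 36 + 2 = 38  → 38 < 39, loop
  ADD #20: R1 = 38 + 2 = 40  → 40 >= 39, exit
Total ADD instructions: 20

20


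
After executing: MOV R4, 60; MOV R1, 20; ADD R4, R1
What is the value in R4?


Register state trace:
  MOV R4, 60  → R4 = 60
  MOV R1, 20  → R1 = 20
  ADD R4, R1  → R4 = 60 + 20 = 80
Final: R4 = 80

80


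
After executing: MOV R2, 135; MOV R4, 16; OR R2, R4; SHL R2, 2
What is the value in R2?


Register state trace:
  MOV R2, 135  → R2 = 135 (0b10000111)
  MOV R4, 16  → R4 = 16 (0b00010000)
  OR R2, R4  → R2 = 135 OR 16 = 151 (0b10010111)
  SHL R2, 2  → R2 = 151 << 2 = 604
Final: R2 = 604

604


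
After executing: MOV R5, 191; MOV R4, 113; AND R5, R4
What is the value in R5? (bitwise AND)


Register state trace:
  MOV R5, 191  → R5 = 191 (0b10111111)
  MOV R4, 113  → R4 = 113 (0b01110001)
  AND R5, R4  → R5 = 191 AND 113 = 49 (0b00110001)
Final: R5 = 49

49


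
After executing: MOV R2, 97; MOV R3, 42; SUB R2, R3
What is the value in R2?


Register state trace:
  MOV R2, 97  → R2 = 97
  MOV R3, 42  → R3 = 42
  SUB R2, R3  → R2 = 97 - 42 = 55
Final: R2 = 55

55


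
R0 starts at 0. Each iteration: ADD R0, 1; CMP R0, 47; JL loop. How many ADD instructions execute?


Loop trace (R0 starts at 0, target 47, step 1):
  ADD #1: R0 = 0 + 1 = 1  → 1 < 47, loop
  ADD #2: R0 = 1 + 1 = 2  → 2 < 47, loop
  ADD #3: R0 = 2 + 1 = 3  → 3 < 47, loop
  ADD #4: R0 = 3 + 1 = 4  → 4 < 47, loop
  ADD #5: R0 = 4 + 1 = 5  → 5 < 47, loop
  ADD #6: R0 = 5 + 1 = 6  → 6 < 47, loop
  ADD #7: R0 = 6 + 1 = 7  → 7 < 47, loop
  ADD #8: R0 = 7 + 1 = 8  → 8 < 47, loop
  ADD #9: R0 = 8 + 1 = 9  → 9 < 47, loop
  ADD #10: R0 = 9 + 1 = 10  → 10 < 47, loop
  ADD #11: R0 = 10 + 1 = 11  → 11 < 47, loop
  ADD #12: R0 = 11 + 1 = 12  → 12 < 47, loop
  ADD #13: R0 = 12 + 1 = 13  → 13 < 47, loop
  ADD #14: R0 = 13 + 1 = 14  → 14 < 47, loop
  ADD #15: R0 = 14 + 1 = 15  → 15 < 47, loop
  ADD #16: R0 = 15 + 1 = 16  → 16 < 47, loop
  ADD #17: R0 = 16 + 1 = 17  → 17 < 47, loop
  ADD #18: R0 = 17 + 1 = 18  → 18 < 47, loop
  ADD #19: R0 = 18 + 1 = 19  → 19 < 47, loop
  ADD #20: R0 = 19 + 1 = 20  → 20 < 47, loop
  ADD #21: R0 = 20 + 1 = 21  → 21 < 47, loop
  ADD #22: R0 = 21 + 1 = 22  → 22 < 47, loop
  ADD #23: R0 = 22 + 1 = 23  → 23 < 47, loop
  ADD #24: R0 = 23 + 1 = 24  → 24 < 47, loop
  ADD #25: R0 = 24 + 1 = 25  → 25 < 47, loop
  ADD #26: R0 = 25 + 1 = 26  → 26 < 47, loop
  ADD #27: R0 = 26 + 1 = 27  → 27 < 47, loop
  ADD #28: R0 = 27 + 1 = 28  → 28 < 47, loop
  ADD #29: R0 = 28 + 1 = 29  → 29 < 47, loop
  ADD #30: R0 = 29 + 1 = 30  → 30 < 47, loop
  ADD #31: R0 = 30 + 1 = 31  → 31 < 47, loop
  ADD #32: R0 = 31 + 1 = 32  → 32 < 47, loop
  ADD #33: R0 = 32 + 1 = 33  → 33 < 47, loop
  ADD #34: R0 = 33 + 1 = 34  → 34 < 47, loop
  ADD #35: R0 = 34 + 1 = 35  → 35 < 47, loop
  ADD #36: R0 = 35 + 1 = 36  → 36 < 47, loop
  ADD #37: R0 = 36 + 1 = 37  → 37 < 47, loop
  ADD #38: R0 = 37 + 1 = 38  → 38 < 47, loop
  ADD #39: R0 = 38 + 1 = 39  → 39 < 47, loop
  ADD #40: R0 = 39 + 1 = 40  → 40 < 47, loop
  ADD #41: R0 = 40 + 1 = 41  → 41 < 47, loop
  ADD #42: R0 = 41 + 1 = 42  → 42 < 47, loop
  ADD #43: R0 = 42 + 1 = 43  → 43 < 47, loop
  ADD #44: R0 = 43 + 1 = 44  → 44 < 47, loop
  ADD #45: R0 = 44 + 1 = 45  → 45 < 47, loop
  ADD #46: R0 = 45 + 1 = 46  → 46 < 47, loop
  ADD #47: R0 = 46 + 1 = 47  → 47 >= 47, exit
Total ADD instructions: 47

47


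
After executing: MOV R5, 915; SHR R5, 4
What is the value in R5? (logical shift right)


Register state trace:
  MOV R5, 915  → R5 = 915
  SHR R5, 4  → R5 = 915 >> 4 = 915 // 2^4 = 57
Final: R5 = 57

57


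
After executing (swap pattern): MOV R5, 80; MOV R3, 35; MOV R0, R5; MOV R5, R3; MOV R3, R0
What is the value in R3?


Register state trace (swap pattern):
  MOV R5, 80  → R5 = 80
  MOV R3, 35  → R3 = 35
  MOV R0, R5  → R0 = 80  (save R5)
  MOV R5, R3  → R5 = 35  (R5 gets R3's value)
  MOV R3, R0  → R3 = 80  (R3 gets saved value)
Final: R3 = 80

80


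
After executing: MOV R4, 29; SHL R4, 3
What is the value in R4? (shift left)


Register state trace:
  MOV R4, 29  → R4 = 29
  SHL R4, 3  → R4 = 29 << 3 = 29 * 2^3 = 232
Final: R4 = 232

232


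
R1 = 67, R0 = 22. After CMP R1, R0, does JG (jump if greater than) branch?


Trace:
  R1 = 67, R0 = 22
  CMP R1, R0  → compares 67 vs 22
  JG checks: is 67 greater than 22?
  67 > 22, so condition is true
Branch taken: Yes

Yes


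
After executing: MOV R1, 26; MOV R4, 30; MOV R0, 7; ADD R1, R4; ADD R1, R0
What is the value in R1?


Register state trace:
  MOV R1, 26  → R1 = 26
  MOV R4, 30  → R4 = 30
  MOV R0, 7  → R0 = 7
  ADD R1, R4  → R1 = 26 + 30 = 56
  ADD R1, R0  → R1 = 56 + 7 = 63
Final: R1 = 63

63


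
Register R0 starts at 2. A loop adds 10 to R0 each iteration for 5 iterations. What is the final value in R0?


Starting value: R0 = 2
  Iter 1: R0 = 2 + 10 = 12
  Iter 2: R0 = 12 + 10 = 22
  Iter 3: R0 = 22 + 10 = 32
  Iter 4: R0 = 32 + 10 = 42
  Iter 5: R0 = 42 + 10 = 52
Final: R0 = 52

52


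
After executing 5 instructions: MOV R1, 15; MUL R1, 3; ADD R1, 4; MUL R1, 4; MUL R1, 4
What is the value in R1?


Register state trace:
  MOV R1, 15  → R1 = 15
  MUL R1, 3  → R1 = 15 * 3 = 45
  ADD R1, 4  → R1 = 45 + 4 = 49
  MUL R1, 4  → R1 = 49 * 4 = 196
  MUL R1, 4  → R1 = 196 * 4 = 784
Final: R1 = 784

784


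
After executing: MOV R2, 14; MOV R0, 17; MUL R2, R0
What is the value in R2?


Register state trace:
  MOV R2, 14  → R2 = 14
  MOV R0, 17  → R0 = 17
  MUL R2, R0  → R2 = 14 * 17 = 238
Final: R2 = 238

238


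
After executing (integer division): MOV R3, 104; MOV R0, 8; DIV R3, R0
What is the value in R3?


Register state trace:
  MOV R3, 104  → R3 = 104
  MOV R0, 8  → R0 = 8
  DIV R3, R0  → R3 = 104 // 8 = 13
Final: R3 = 13

13


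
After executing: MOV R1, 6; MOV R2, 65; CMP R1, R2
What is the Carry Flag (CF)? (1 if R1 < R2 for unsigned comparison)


Register state trace:
  MOV R1, 6  → R1 = 6
  MOV R2, 65  → R2 = 65
  CMP R1, R2  → unsigned 6 - 65: borrow occurs
  6 < 65, so CF = 1
CF = 1

1


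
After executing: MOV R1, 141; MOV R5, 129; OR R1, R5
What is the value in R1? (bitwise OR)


Register state trace:
  MOV R1, 141  → R1 = 141 (0b10001101)
  MOV R5, 129  → R5 = 129 (0b10000001)
  OR R1, R5   → R1 = 141 OR 129 = 141 (0b10001101)
Final: R1 = 141

141


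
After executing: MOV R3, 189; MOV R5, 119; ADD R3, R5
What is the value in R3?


Register state trace:
  MOV R3, 189  → R3 = 189
  MOV R5, 119  → R5 = 119
  ADD R3, R5  → R3 = 189 + 119 = 308
Final: R3 = 308

308


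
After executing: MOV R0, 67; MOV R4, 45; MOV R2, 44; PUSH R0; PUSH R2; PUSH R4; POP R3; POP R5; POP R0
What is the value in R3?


Stack trace (top is rightmost):
  MOV R0, 67  → R0 = 67
  MOV R4, 45  → R4 = 45
  MOV R2, 44  → R2 = 44
  PUSH R0  → stack: [67]
  PUSH R2  → stack: [67, 44]
  PUSH R4  → stack: [67, 44, 45]
  POP R3  → R3 = 45, stack: [67, 44]
  POP R5  → R5 = 44, stack: [67]
  POP R0  → R0 = 67, stack: []
Final: R3 = 45

45


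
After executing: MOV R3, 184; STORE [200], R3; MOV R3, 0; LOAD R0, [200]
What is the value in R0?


Register and memory trace:
  MOV R3, 184  → R3 = 184
  STORE [200], R3  → mem[200] = 184
  MOV R3, 0  → R3 = 0
  LOAD R0, [200]  → R0 = mem[200] = 184
Final: R0 = 184

184


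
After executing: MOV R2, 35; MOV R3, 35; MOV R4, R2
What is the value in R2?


Register state trace:
  MOV R2, 35  → R2 = 35
  MOV R3, 35  → R3 = 35
  MOV R4, R2  → R4 = 35
Final: R2 = 35

35


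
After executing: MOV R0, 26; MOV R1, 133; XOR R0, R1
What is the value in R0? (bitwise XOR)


Register state trace:
  MOV R0, 26  → R0 = 26 (0b00011010)
  MOV R1, 133  → R1 = 133 (0b10000101)
  XOR R0, R1  → R0 = 26 XOR 133 = 159 (0b10011111)
Final: R0 = 159

159


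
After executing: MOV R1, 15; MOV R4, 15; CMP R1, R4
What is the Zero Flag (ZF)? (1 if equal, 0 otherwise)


Register state trace:
  MOV R1, 15  → R1 = 15
  MOV R4, 15  → R4 = 15
  CMP R1, R4  → computes 15 - 15 = 0
  Result is zero, so values are equal
ZF = 1

1


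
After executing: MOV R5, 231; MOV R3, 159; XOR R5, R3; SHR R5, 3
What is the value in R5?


Register state trace:
  MOV R5, 231  → R5 = 231 (0b11100111)
  MOV R3, 159  → R3 = 159 (0b10011111)
  XOR R5, R3  → R5 = 231 XOR 159 = 120 (0b01111000)
  SHR R5, 3  → R5 = 120 >> 3 = 15
Final: R5 = 15

15


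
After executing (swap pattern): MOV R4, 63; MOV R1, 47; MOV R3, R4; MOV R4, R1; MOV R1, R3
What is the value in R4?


Register state trace (swap pattern):
  MOV R4, 63  → R4 = 63
  MOV R1, 47  → R1 = 47
  MOV R3, R4  → R3 = 63  (save R4)
  MOV R4, R1  → R4 = 47  (R4 gets R1's value)
  MOV R1, R3  → R1 = 63  (R1 gets saved value)
Final: R4 = 47

47


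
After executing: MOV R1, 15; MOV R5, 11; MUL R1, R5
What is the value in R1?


Register state trace:
  MOV R1, 15  → R1 = 15
  MOV R5, 11  → R5 = 11
  MUL R1, R5  → R1 = 15 * 11 = 165
Final: R1 = 165

165


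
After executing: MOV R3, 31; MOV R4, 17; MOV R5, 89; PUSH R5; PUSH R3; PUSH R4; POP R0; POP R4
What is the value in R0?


Stack trace (top is rightmost):
  MOV R3, 31  → R3 = 31
  MOV R4, 17  → R4 = 17
  MOV R5, 89  → R5 = 89
  PUSH R5  → stack: [89]
  PUSH R3  → stack: [89, 31]
  PUSH R4  → stack: [89, 31, 17]
  POP R0  → R0 = 17, stack: [89, 31]
  POP R4  → R4 = 31, stack: [89]
Final: R0 = 17

17


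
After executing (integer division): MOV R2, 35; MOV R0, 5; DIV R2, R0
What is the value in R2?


Register state trace:
  MOV R2, 35  → R2 = 35
  MOV R0, 5  → R0 = 5
  DIV R2, R0  → R2 = 35 // 5 = 7
Final: R2 = 7

7


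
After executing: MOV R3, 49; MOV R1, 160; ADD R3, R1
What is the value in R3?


Register state trace:
  MOV R3, 49  → R3 = 49
  MOV R1, 160  → R1 = 160
  ADD R3, R1  → R3 = 49 + 160 = 209
Final: R3 = 209

209


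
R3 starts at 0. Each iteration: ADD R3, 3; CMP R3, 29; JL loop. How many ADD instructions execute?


Loop trace (R3 starts at 0, target 29, step 3):
  ADD #1: R3 = 0 + 3 = 3  → 3 < 29, loop
  ADD #2: R3 = 3 + 3 = 6  → 6 < 29, loop
  ADD #3: R3 = 6 + 3 = 9  → 9 < 29, loop
  ADD #4: R3 = 9 + 3 = 12  → 12 < 29, loop
  ADD #5: R3 = 12 + 3 = 15  → 15 < 29, loop
  ADD #6: R3 = 15 + 3 = 18  → 18 < 29, loop
  ADD #7: R3 = 18 + 3 = 21  → 21 < 29, loop
  ADD #8: R3 = 21 + 3 = 24  → 24 < 29, loop
  ADD #9: R3 = 24 + 3 = 27  → 27 < 29, loop
  ADD #10: R3 = 27 + 3 = 30  → 30 >= 29, exit
Total ADD instructions: 10

10


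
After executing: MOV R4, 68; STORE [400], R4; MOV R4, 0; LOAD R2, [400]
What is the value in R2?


Register and memory trace:
  MOV R4, 68  → R4 = 68
  STORE [400], R4  → mem[400] = 68
  MOV R4, 0  → R4 = 0
  LOAD R2, [400]  → R2 = mem[400] = 68
Final: R2 = 68

68


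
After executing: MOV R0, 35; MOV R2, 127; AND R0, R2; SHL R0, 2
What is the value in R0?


Register state trace:
  MOV R0, 35  → R0 = 35 (0b00100011)
  MOV R2, 127  → R2 = 127 (0b01111111)
  AND R0, R2  → R0 = 35 AND 127 = 35 (0b00100011)
  SHL R0, 2  → R0 = 35 << 2 = 140
Final: R0 = 140

140


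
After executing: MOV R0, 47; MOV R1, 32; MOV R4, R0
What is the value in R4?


Register state trace:
  MOV R0, 47  → R0 = 47
  MOV R1, 32  → R1 = 32
  MOV R4, R0  → R4 = 47
Final: R4 = 47

47


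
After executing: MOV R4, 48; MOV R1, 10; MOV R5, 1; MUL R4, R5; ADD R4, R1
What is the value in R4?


Register state trace:
  MOV R4, 48  → R4 = 48
  MOV R1, 10  → R1 = 10
  MOV R5, 1  → R5 = 1
  MUL R4, R5  → R4 = 48 * 1 = 48
  ADD R4, R1  → R4 = 48 + 10 = 58
Final: R4 = 58

58


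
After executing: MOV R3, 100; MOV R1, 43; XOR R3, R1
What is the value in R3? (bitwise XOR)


Register state trace:
  MOV R3, 100  → R3 = 100 (0b01100100)
  MOV R1, 43  → R1 = 43 (0b00101011)
  XOR R3, R1  → R3 = 100 XOR 43 = 79 (0b01001111)
Final: R3 = 79

79


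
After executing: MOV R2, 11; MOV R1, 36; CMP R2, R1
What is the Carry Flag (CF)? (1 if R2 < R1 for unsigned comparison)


Register state trace:
  MOV R2, 11  → R2 = 11
  MOV R1, 36  → R1 = 36
  CMP R2, R1  → unsigned 11 - 36: borrow occurs
  11 < 36, so CF = 1
CF = 1

1


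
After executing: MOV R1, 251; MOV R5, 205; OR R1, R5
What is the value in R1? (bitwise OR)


Register state trace:
  MOV R1, 251  → R1 = 251 (0b11111011)
  MOV R5, 205  → R5 = 205 (0b11001101)
  OR R1, R5   → R1 = 251 OR 205 = 255 (0b11111111)
Final: R1 = 255

255


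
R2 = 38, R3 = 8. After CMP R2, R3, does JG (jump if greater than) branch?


Trace:
  R2 = 38, R3 = 8
  CMP R2, R3  → compares 38 vs 8
  JG checks: is 38 greater than 8?
  38 > 8, so condition is true
Branch taken: Yes

Yes


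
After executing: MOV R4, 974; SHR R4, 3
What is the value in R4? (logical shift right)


Register state trace:
  MOV R4, 974  → R4 = 974
  SHR R4, 3  → R4 = 974 >> 3 = 974 // 2^3 = 121
Final: R4 = 121

121


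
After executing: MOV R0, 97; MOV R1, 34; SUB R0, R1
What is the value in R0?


Register state trace:
  MOV R0, 97  → R0 = 97
  MOV R1, 34  → R1 = 34
  SUB R0, R1  → R0 = 97 - 34 = 63
Final: R0 = 63

63


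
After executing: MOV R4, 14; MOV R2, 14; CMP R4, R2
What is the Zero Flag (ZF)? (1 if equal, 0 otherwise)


Register state trace:
  MOV R4, 14  → R4 = 14
  MOV R2, 14  → R2 = 14
  CMP R4, R2  → computes 14 - 14 = 0
  Result is zero, so values are equal
ZF = 1

1


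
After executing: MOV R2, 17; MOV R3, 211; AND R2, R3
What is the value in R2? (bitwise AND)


Register state trace:
  MOV R2, 17  → R2 = 17 (0b00010001)
  MOV R3, 211  → R3 = 211 (0b11010011)
  AND R2, R3  → R2 = 17 AND 211 = 17 (0b00010001)
Final: R2 = 17

17


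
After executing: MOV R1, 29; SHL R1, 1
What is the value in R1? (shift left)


Register state trace:
  MOV R1, 29  → R1 = 29
  SHL R1, 1  → R1 = 29 << 1 = 29 * 2^1 = 58
Final: R1 = 58

58


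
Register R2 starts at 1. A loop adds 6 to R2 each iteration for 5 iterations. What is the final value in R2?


Starting value: R2 = 1
  Iter 1: R2 = 1 + 6 = 7
  Iter 2: R2 = 7 + 6 = 13
  Iter 3: R2 = 13 + 6 = 19
  Iter 4: R2 = 19 + 6 = 25
  Iter 5: R2 = 25 + 6 = 31
Final: R2 = 31

31


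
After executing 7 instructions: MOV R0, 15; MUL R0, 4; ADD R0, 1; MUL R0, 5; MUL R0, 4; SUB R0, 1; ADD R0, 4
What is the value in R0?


Register state trace:
  MOV R0, 15  → R0 = 15
  MUL R0, 4  → R0 = 15 * 4 = 60
  ADD R0, 1  → R0 = 60 + 1 = 61
  MUL R0, 5  → R0 = 61 * 5 = 305
  MUL R0, 4  → R0 = 305 * 4 = 1220
  SUB R0, 1  → R0 = 1220 - 1 = 1219
  ADD R0, 4  → R0 = 1219 + 4 = 1223
Final: R0 = 1223

1223


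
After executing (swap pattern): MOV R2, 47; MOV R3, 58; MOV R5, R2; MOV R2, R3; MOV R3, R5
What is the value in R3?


Register state trace (swap pattern):
  MOV R2, 47  → R2 = 47
  MOV R3, 58  → R3 = 58
  MOV R5, R2  → R5 = 47  (save R2)
  MOV R2, R3  → R2 = 58  (R2 gets R3's value)
  MOV R3, R5  → R3 = 47  (R3 gets saved value)
Final: R3 = 47

47


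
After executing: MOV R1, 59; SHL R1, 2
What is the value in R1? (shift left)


Register state trace:
  MOV R1, 59  → R1 = 59
  SHL R1, 2  → R1 = 59 << 2 = 59 * 2^2 = 236
Final: R1 = 236

236


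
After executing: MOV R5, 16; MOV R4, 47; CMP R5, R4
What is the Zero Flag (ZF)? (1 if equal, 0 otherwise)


Register state trace:
  MOV R5, 16  → R5 = 16
  MOV R4, 47  → R4 = 47
  CMP R5, R4  → computes 16 - 47 = -31
  Result is nonzero, so values are not equal
ZF = 0

0


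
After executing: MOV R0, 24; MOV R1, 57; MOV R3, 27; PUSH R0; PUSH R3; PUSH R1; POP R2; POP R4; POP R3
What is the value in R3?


Stack trace (top is rightmost):
  MOV R0, 24  → R0 = 24
  MOV R1, 57  → R1 = 57
  MOV R3, 27  → R3 = 27
  PUSH R0  → stack: [24]
  PUSH R3  → stack: [24, 27]
  PUSH R1  → stack: [24, 27, 57]
  POP R2  → R2 = 57, stack: [24, 27]
  POP R4  → R4 = 27, stack: [24]
  POP R3  → R3 = 24, stack: []
Final: R3 = 24

24


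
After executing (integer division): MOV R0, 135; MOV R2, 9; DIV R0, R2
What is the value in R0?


Register state trace:
  MOV R0, 135  → R0 = 135
  MOV R2, 9  → R2 = 9
  DIV R0, R2  → R0 = 135 // 9 = 15
Final: R0 = 15

15


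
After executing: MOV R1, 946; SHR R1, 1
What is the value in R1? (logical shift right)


Register state trace:
  MOV R1, 946  → R1 = 946
  SHR R1, 1  → R1 = 946 >> 1 = 946 // 2^1 = 473
Final: R1 = 473

473


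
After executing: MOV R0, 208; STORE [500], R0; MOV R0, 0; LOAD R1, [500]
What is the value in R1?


Register and memory trace:
  MOV R0, 208  → R0 = 208
  STORE [500], R0  → mem[500] = 208
  MOV R0, 0  → R0 = 0
  LOAD R1, [500]  → R1 = mem[500] = 208
Final: R1 = 208

208


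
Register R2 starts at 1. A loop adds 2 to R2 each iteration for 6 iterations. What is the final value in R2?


Starting value: R2 = 1
  Iter 1: R2 = 1 + 2 = 3
  Iter 2: R2 = 3 + 2 = 5
  Iter 3: R2 = 5 + 2 = 7
  Iter 4: R2 = 7 + 2 = 9
  Iter 5: R2 = 9 + 2 = 11
  Iter 6: R2 = 11 + 2 = 13
Final: R2 = 13

13


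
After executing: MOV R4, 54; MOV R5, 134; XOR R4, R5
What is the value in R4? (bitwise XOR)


Register state trace:
  MOV R4, 54  → R4 = 54 (0b00110110)
  MOV R5, 134  → R5 = 134 (0b10000110)
  XOR R4, R5  → R4 = 54 XOR 134 = 176 (0b10110000)
Final: R4 = 176

176


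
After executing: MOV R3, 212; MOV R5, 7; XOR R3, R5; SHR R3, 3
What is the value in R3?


Register state trace:
  MOV R3, 212  → R3 = 212 (0b11010100)
  MOV R5, 7  → R5 = 7 (0b00000111)
  XOR R3, R5  → R3 = 212 XOR 7 = 211 (0b11010011)
  SHR R3, 3  → R3 = 211 >> 3 = 26
Final: R3 = 26

26


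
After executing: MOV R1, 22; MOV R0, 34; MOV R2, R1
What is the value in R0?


Register state trace:
  MOV R1, 22  → R1 = 22
  MOV R0, 34  → R0 = 34
  MOV R2, R1  → R2 = 22
Final: R0 = 34

34


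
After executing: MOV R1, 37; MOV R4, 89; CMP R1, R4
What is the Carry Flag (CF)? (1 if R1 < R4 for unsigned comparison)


Register state trace:
  MOV R1, 37  → R1 = 37
  MOV R4, 89  → R4 = 89
  CMP R1, R4  → unsigned 37 - 89: borrow occurs
  37 < 89, so CF = 1
CF = 1

1


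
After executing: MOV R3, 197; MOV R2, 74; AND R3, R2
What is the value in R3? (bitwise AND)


Register state trace:
  MOV R3, 197  → R3 = 197 (0b11000101)
  MOV R2, 74  → R2 = 74 (0b01001010)
  AND R3, R2  → R3 = 197 AND 74 = 64 (0b01000000)
Final: R3 = 64

64


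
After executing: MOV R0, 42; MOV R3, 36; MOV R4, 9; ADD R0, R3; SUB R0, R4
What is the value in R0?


Register state trace:
  MOV R0, 42  → R0 = 42
  MOV R3, 36  → R3 = 36
  MOV R4, 9  → R4 = 9
  ADD R0, R3  → R0 = 42 + 36 = 78
  SUB R0, R4  → R0 = 78 - 9 = 69
Final: R0 = 69

69


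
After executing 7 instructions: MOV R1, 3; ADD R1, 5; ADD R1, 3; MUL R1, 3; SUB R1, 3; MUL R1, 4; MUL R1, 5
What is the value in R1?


Register state trace:
  MOV R1, 3  → R1 = 3
  ADD R1, 5  → R1 = 3 + 5 = 8
  ADD R1, 3  → R1 = 8 + 3 = 11
  MUL R1, 3  → R1 = 11 * 3 = 33
  SUB R1, 3  → R1 = 33 - 3 = 30
  MUL R1, 4  → R1 = 30 * 4 = 120
  MUL R1, 5  → R1 = 120 * 5 = 600
Final: R1 = 600

600


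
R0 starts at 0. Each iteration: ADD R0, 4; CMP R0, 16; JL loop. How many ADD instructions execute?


Loop trace (R0 starts at 0, target 16, step 4):
  ADD #1: R0 = 0 + 4 = 4  → 4 < 16, loop
  ADD #2: R0 = 4 + 4 = 8  → 8 < 16, loop
  ADD #3: R0 = 8 + 4 = 12  → 12 < 16, loop
  ADD #4: R0 = 12 + 4 = 16  → 16 >= 16, exit
Total ADD instructions: 4

4


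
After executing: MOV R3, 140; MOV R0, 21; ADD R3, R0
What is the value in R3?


Register state trace:
  MOV R3, 140  → R3 = 140
  MOV R0, 21  → R0 = 21
  ADD R3, R0  → R3 = 140 + 21 = 161
Final: R3 = 161

161


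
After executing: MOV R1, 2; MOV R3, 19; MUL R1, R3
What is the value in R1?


Register state trace:
  MOV R1, 2  → R1 = 2
  MOV R3, 19  → R3 = 19
  MUL R1, R3  → R1 = 2 * 19 = 38
Final: R1 = 38

38


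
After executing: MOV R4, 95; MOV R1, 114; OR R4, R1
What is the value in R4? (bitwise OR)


Register state trace:
  MOV R4, 95  → R4 = 95 (0b01011111)
  MOV R1, 114  → R1 = 114 (0b01110010)
  OR R4, R1   → R4 = 95 OR 114 = 127 (0b01111111)
Final: R4 = 127

127


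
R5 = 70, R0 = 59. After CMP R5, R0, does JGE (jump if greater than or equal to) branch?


Trace:
  R5 = 70, R0 = 59
  CMP R5, R0  → compares 70 vs 59
  JGE checks: is 70 greater than or equal to 59?
  70 > 59, so condition is true
Branch taken: Yes

Yes


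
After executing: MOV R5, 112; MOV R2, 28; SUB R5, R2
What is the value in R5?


Register state trace:
  MOV R5, 112  → R5 = 112
  MOV R2, 28  → R2 = 28
  SUB R5, R2  → R5 = 112 - 28 = 84
Final: R5 = 84

84


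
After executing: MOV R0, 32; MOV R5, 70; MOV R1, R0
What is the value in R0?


Register state trace:
  MOV R0, 32  → R0 = 32
  MOV R5, 70  → R5 = 70
  MOV R1, R0  → R1 = 32
Final: R0 = 32

32


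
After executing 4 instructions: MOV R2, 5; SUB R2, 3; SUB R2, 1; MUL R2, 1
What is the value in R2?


Register state trace:
  MOV R2, 5  → R2 = 5
  SUB R2, 3  → R2 = 5 - 3 = 2
  SUB R2, 1  → R2 = 2 - 1 = 1
  MUL R2, 1  → R2 = 1 * 1 = 1
Final: R2 = 1

1


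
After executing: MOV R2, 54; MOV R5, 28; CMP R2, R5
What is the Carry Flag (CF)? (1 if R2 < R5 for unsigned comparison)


Register state trace:
  MOV R2, 54  → R2 = 54
  MOV R5, 28  → R5 = 28
  CMP R2, R5  → unsigned 54 - 28: no borrow
  54 >= 28, so CF = 0
CF = 0

0


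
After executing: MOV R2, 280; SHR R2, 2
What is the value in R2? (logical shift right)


Register state trace:
  MOV R2, 280  → R2 = 280
  SHR R2, 2  → R2 = 280 >> 2 = 280 // 2^2 = 70
Final: R2 = 70

70


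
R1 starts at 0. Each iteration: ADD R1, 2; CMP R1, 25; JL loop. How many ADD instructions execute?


Loop trace (R1 starts at 0, target 25, step 2):
  ADD #1: R1 = 0 + 2 = 2  → 2 < 25, loop
  ADD #2: R1 = 2 + 2 = 4  → 4 < 25, loop
  ADD #3: R1 = 4 + 2 = 6  → 6 < 25, loop
  ADD #4: R1 = 6 + 2 = 8  → 8 < 25, loop
  ADD #5: R1 = 8 + 2 = 10  → 10 < 25, loop
  ADD #6: R1 = 10 + 2 = 12  → 12 < 25, loop
  ADD #7: R1 = 12 + 2 = 14  → 14 < 25, loop
  ADD #8: R1 = 14 + 2 = 16  → 16 < 25, loop
  ADD #9: R1 = 16 + 2 = 18  → 18 < 25, loop
  ADD #10: R1 = 18 + 2 = 20  → 20 < 25, loop
  ADD #11: R1 = 20 + 2 = 22  → 22 < 25, loop
  ADD #12: R1 = 22 + 2 = 24  → 24 < 25, loop
  ADD #13: R1 = 24 + 2 = 26  → 26 >= 25, exit
Total ADD instructions: 13

13


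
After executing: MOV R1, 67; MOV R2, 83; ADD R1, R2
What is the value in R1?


Register state trace:
  MOV R1, 67  → R1 = 67
  MOV R2, 83  → R2 = 83
  ADD R1, R2  → R1 = 67 + 83 = 150
Final: R1 = 150

150


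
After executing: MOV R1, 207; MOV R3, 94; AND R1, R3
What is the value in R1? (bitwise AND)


Register state trace:
  MOV R1, 207  → R1 = 207 (0b11001111)
  MOV R3, 94  → R3 = 94 (0b01011110)
  AND R1, R3  → R1 = 207 AND 94 = 78 (0b01001110)
Final: R1 = 78

78


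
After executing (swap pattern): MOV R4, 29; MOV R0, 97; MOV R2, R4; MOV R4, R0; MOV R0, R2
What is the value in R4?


Register state trace (swap pattern):
  MOV R4, 29  → R4 = 29
  MOV R0, 97  → R0 = 97
  MOV R2, R4  → R2 = 29  (save R4)
  MOV R4, R0  → R4 = 97  (R4 gets R0's value)
  MOV R0, R2  → R0 = 29  (R0 gets saved value)
Final: R4 = 97

97


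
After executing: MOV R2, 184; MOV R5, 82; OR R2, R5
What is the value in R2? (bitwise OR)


Register state trace:
  MOV R2, 184  → R2 = 184 (0b10111000)
  MOV R5, 82  → R5 = 82 (0b01010010)
  OR R2, R5   → R2 = 184 OR 82 = 250 (0b11111010)
Final: R2 = 250

250


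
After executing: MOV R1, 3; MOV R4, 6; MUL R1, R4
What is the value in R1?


Register state trace:
  MOV R1, 3  → R1 = 3
  MOV R4, 6  → R4 = 6
  MUL R1, R4  → R1 = 3 * 6 = 18
Final: R1 = 18

18


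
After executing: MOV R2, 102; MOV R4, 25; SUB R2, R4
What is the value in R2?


Register state trace:
  MOV R2, 102  → R2 = 102
  MOV R4, 25  → R4 = 25
  SUB R2, R4  → R2 = 102 - 25 = 77
Final: R2 = 77

77


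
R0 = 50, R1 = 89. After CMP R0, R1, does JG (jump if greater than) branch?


Trace:
  R0 = 50, R1 = 89
  CMP R0, R1  → compares 50 vs 89
  JG checks: is 50 greater than 89?
  50 < 89, so condition is false
Branch taken: No

No


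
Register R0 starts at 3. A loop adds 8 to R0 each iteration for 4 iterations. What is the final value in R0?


Starting value: R0 = 3
  Iter 1: R0 = 3 + 8 = 11
  Iter 2: R0 = 11 + 8 = 19
  Iter 3: R0 = 19 + 8 = 27
  Iter 4: R0 = 27 + 8 = 35
Final: R0 = 35

35


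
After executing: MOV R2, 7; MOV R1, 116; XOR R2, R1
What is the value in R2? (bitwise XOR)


Register state trace:
  MOV R2, 7  → R2 = 7 (0b00000111)
  MOV R1, 116  → R1 = 116 (0b01110100)
  XOR R2, R1  → R2 = 7 XOR 116 = 115 (0b01110011)
Final: R2 = 115

115


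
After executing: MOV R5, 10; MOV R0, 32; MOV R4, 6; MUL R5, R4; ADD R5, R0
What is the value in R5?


Register state trace:
  MOV R5, 10  → R5 = 10
  MOV R0, 32  → R0 = 32
  MOV R4, 6  → R4 = 6
  MUL R5, R4  → R5 = 10 * 6 = 60
  ADD R5, R0  → R5 = 60 + 32 = 92
Final: R5 = 92

92


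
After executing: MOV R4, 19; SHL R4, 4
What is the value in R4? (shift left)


Register state trace:
  MOV R4, 19  → R4 = 19
  SHL R4, 4  → R4 = 19 << 4 = 19 * 2^4 = 304
Final: R4 = 304

304


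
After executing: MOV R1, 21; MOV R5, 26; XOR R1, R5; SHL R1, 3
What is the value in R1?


Register state trace:
  MOV R1, 21  → R1 = 21 (0b00010101)
  MOV R5, 26  → R5 = 26 (0b00011010)
  XOR R1, R5  → R1 = 21 XOR 26 = 15 (0b00001111)
  SHL R1, 3  → R1 = 15 << 3 = 120
Final: R1 = 120

120


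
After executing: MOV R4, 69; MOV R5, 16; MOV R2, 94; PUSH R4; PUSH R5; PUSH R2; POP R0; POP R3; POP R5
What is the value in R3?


Stack trace (top is rightmost):
  MOV R4, 69  → R4 = 69
  MOV R5, 16  → R5 = 16
  MOV R2, 94  → R2 = 94
  PUSH R4  → stack: [69]
  PUSH R5  → stack: [69, 16]
  PUSH R2  → stack: [69, 16, 94]
  POP R0  → R0 = 94, stack: [69, 16]
  POP R3  → R3 = 16, stack: [69]
  POP R5  → R5 = 69, stack: []
Final: R3 = 16

16


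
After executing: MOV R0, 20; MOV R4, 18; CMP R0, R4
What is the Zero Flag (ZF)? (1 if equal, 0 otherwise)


Register state trace:
  MOV R0, 20  → R0 = 20
  MOV R4, 18  → R4 = 18
  CMP R0, R4  → computes 20 - 18 = 2
  Result is nonzero, so values are not equal
ZF = 0

0


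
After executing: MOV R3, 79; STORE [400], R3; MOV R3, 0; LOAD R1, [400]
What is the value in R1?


Register and memory trace:
  MOV R3, 79  → R3 = 79
  STORE [400], R3  → mem[400] = 79
  MOV R3, 0  → R3 = 0
  LOAD R1, [400]  → R1 = mem[400] = 79
Final: R1 = 79

79


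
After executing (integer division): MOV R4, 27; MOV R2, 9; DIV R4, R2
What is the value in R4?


Register state trace:
  MOV R4, 27  → R4 = 27
  MOV R2, 9  → R2 = 9
  DIV R4, R2  → R4 = 27 // 9 = 3
Final: R4 = 3

3


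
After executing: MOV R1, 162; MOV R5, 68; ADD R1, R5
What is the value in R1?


Register state trace:
  MOV R1, 162  → R1 = 162
  MOV R5, 68  → R5 = 68
  ADD R1, R5  → R1 = 162 + 68 = 230
Final: R1 = 230

230


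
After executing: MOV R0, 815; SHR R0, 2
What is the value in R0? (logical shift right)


Register state trace:
  MOV R0, 815  → R0 = 815
  SHR R0, 2  → R0 = 815 >> 2 = 815 // 2^2 = 203
Final: R0 = 203

203


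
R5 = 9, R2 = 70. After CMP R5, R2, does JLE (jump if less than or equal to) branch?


Trace:
  R5 = 9, R2 = 70
  CMP R5, R2  → compares 9 vs 70
  JLE checks: is 9 less than or equal to 70?
  9 < 70, so condition is true
Branch taken: Yes

Yes


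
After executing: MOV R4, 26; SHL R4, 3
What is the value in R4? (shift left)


Register state trace:
  MOV R4, 26  → R4 = 26
  SHL R4, 3  → R4 = 26 << 3 = 26 * 2^3 = 208
Final: R4 = 208

208


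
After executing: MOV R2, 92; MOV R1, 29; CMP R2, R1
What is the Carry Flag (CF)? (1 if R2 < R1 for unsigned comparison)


Register state trace:
  MOV R2, 92  → R2 = 92
  MOV R1, 29  → R1 = 29
  CMP R2, R1  → unsigned 92 - 29: no borrow
  92 >= 29, so CF = 0
CF = 0

0


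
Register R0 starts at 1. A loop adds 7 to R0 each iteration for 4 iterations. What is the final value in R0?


Starting value: R0 = 1
  Iter 1: R0 = 1 + 7 = 8
  Iter 2: R0 = 8 + 7 = 15
  Iter 3: R0 = 15 + 7 = 22
  Iter 4: R0 = 22 + 7 = 29
Final: R0 = 29

29


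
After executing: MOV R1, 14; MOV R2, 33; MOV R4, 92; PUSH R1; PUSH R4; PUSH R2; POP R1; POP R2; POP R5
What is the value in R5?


Stack trace (top is rightmost):
  MOV R1, 14  → R1 = 14
  MOV R2, 33  → R2 = 33
  MOV R4, 92  → R4 = 92
  PUSH R1  → stack: [14]
  PUSH R4  → stack: [14, 92]
  PUSH R2  → stack: [14, 92, 33]
  POP R1  → R1 = 33, stack: [14, 92]
  POP R2  → R2 = 92, stack: [14]
  POP R5  → R5 = 14, stack: []
Final: R5 = 14

14


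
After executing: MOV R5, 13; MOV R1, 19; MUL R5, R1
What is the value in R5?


Register state trace:
  MOV R5, 13  → R5 = 13
  MOV R1, 19  → R1 = 19
  MUL R5, R1  → R5 = 13 * 19 = 247
Final: R5 = 247

247


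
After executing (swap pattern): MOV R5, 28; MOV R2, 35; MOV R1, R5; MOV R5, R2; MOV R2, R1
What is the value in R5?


Register state trace (swap pattern):
  MOV R5, 28  → R5 = 28
  MOV R2, 35  → R2 = 35
  MOV R1, R5  → R1 = 28  (save R5)
  MOV R5, R2  → R5 = 35  (R5 gets R2's value)
  MOV R2, R1  → R2 = 28  (R2 gets saved value)
Final: R5 = 35

35


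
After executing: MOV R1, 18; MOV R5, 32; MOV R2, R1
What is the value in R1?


Register state trace:
  MOV R1, 18  → R1 = 18
  MOV R5, 32  → R5 = 32
  MOV R2, R1  → R2 = 18
Final: R1 = 18

18


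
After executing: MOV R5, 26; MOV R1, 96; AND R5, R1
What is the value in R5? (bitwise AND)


Register state trace:
  MOV R5, 26  → R5 = 26 (0b00011010)
  MOV R1, 96  → R1 = 96 (0b01100000)
  AND R5, R1  → R5 = 26 AND 96 = 0 (0b00000000)
Final: R5 = 0

0


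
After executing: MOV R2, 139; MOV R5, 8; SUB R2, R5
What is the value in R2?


Register state trace:
  MOV R2, 139  → R2 = 139
  MOV R5, 8  → R5 = 8
  SUB R2, R5  → R2 = 139 - 8 = 131
Final: R2 = 131

131


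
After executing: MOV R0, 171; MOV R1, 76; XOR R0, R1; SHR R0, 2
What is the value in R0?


Register state trace:
  MOV R0, 171  → R0 = 171 (0b10101011)
  MOV R1, 76  → R1 = 76 (0b01001100)
  XOR R0, R1  → R0 = 171 XOR 76 = 231 (0b11100111)
  SHR R0, 2  → R0 = 231 >> 2 = 57
Final: R0 = 57

57


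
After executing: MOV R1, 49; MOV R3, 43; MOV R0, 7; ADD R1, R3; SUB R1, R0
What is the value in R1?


Register state trace:
  MOV R1, 49  → R1 = 49
  MOV R3, 43  → R3 = 43
  MOV R0, 7  → R0 = 7
  ADD R1, R3  → R1 = 49 + 43 = 92
  SUB R1, R0  → R1 = 92 - 7 = 85
Final: R1 = 85

85


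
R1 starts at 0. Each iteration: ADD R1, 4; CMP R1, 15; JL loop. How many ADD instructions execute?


Loop trace (R1 starts at 0, target 15, step 4):
  ADD #1: R1 = 0 + 4 = 4  → 4 < 15, loop
  ADD #2: R1 = 4 + 4 = 8  → 8 < 15, loop
  ADD #3: R1 = 8 + 4 = 12  → 12 < 15, loop
  ADD #4: R1 = 12 + 4 = 16  → 16 >= 15, exit
Total ADD instructions: 4

4


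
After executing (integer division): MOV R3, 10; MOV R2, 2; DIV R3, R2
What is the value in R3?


Register state trace:
  MOV R3, 10  → R3 = 10
  MOV R2, 2  → R2 = 2
  DIV R3, R2  → R3 = 10 // 2 = 5
Final: R3 = 5

5


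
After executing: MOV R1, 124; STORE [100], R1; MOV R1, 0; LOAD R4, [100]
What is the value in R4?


Register and memory trace:
  MOV R1, 124  → R1 = 124
  STORE [100], R1  → mem[100] = 124
  MOV R1, 0  → R1 = 0
  LOAD R4, [100]  → R4 = mem[100] = 124
Final: R4 = 124

124


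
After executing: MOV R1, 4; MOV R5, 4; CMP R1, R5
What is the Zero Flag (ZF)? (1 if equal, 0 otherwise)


Register state trace:
  MOV R1, 4  → R1 = 4
  MOV R5, 4  → R5 = 4
  CMP R1, R5  → computes 4 - 4 = 0
  Result is zero, so values are equal
ZF = 1

1


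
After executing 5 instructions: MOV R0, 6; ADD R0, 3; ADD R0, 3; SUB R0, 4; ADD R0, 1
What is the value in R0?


Register state trace:
  MOV R0, 6  → R0 = 6
  ADD R0, 3  → R0 = 6 + 3 = 9
  ADD R0, 3  → R0 = 9 + 3 = 12
  SUB R0, 4  → R0 = 12 - 4 = 8
  ADD R0, 1  → R0 = 8 + 1 = 9
Final: R0 = 9

9


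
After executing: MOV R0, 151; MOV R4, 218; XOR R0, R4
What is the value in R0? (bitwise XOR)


Register state trace:
  MOV R0, 151  → R0 = 151 (0b10010111)
  MOV R4, 218  → R4 = 218 (0b11011010)
  XOR R0, R4  → R0 = 151 XOR 218 = 77 (0b01001101)
Final: R0 = 77

77


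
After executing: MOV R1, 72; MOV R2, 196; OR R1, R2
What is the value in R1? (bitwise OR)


Register state trace:
  MOV R1, 72  → R1 = 72 (0b01001000)
  MOV R2, 196  → R2 = 196 (0b11000100)
  OR R1, R2   → R1 = 72 OR 196 = 204 (0b11001100)
Final: R1 = 204

204


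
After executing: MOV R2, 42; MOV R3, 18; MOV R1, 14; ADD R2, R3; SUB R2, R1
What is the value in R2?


Register state trace:
  MOV R2, 42  → R2 = 42
  MOV R3, 18  → R3 = 18
  MOV R1, 14  → R1 = 14
  ADD R2, R3  → R2 = 42 + 18 = 60
  SUB R2, R1  → R2 = 60 - 14 = 46
Final: R2 = 46

46


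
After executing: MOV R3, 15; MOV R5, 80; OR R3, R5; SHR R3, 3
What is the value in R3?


Register state trace:
  MOV R3, 15  → R3 = 15 (0b00001111)
  MOV R5, 80  → R5 = 80 (0b01010000)
  OR R3, R5  → R3 = 15 OR 80 = 95 (0b01011111)
  SHR R3, 3  → R3 = 95 >> 3 = 11
Final: R3 = 11

11


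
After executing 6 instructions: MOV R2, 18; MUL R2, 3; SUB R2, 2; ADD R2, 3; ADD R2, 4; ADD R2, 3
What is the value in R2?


Register state trace:
  MOV R2, 18  → R2 = 18
  MUL R2, 3  → R2 = 18 * 3 = 54
  SUB R2, 2  → R2 = 54 - 2 = 52
  ADD R2, 3  → R2 = 52 + 3 = 55
  ADD R2, 4  → R2 = 55 + 4 = 59
  ADD R2, 3  → R2 = 59 + 3 = 62
Final: R2 = 62

62


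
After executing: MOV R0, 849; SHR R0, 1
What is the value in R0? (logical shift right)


Register state trace:
  MOV R0, 849  → R0 = 849
  SHR R0, 1  → R0 = 849 >> 1 = 849 // 2^1 = 424
Final: R0 = 424

424
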